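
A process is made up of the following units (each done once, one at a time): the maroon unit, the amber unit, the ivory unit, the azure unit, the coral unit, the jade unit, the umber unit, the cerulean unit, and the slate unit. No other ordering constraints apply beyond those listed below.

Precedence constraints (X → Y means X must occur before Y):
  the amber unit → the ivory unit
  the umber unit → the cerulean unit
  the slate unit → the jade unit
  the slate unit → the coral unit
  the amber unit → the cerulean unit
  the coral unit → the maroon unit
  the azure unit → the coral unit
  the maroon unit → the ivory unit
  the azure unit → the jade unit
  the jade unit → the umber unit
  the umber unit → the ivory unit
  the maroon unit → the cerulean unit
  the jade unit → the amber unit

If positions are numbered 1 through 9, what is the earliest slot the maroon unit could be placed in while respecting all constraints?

Every unit that must precede the maroon unit has to come before it. Tracing all chains that end at the maroon unit, those units are: the azure unit, the coral unit, the slate unit — 3 in total.
So at minimum 3 units come before the maroon unit, putting the maroon unit no earlier than position 4. That position is achievable by scheduling exactly those predecessors first.

4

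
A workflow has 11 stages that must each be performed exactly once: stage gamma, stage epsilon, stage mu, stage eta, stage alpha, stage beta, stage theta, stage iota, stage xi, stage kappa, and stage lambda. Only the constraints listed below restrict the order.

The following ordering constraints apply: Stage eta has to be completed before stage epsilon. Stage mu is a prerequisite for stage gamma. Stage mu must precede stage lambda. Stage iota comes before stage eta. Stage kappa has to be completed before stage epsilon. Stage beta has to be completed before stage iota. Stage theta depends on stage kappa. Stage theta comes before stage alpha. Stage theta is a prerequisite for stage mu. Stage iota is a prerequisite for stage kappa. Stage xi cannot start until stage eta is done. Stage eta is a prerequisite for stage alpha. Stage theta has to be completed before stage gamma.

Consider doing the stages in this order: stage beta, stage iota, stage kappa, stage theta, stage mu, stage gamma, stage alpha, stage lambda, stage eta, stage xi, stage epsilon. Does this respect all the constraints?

No

In the proposed order, stage alpha appears before stage eta.
But one of the constraints requires stage eta before stage alpha, so this ordering violates it.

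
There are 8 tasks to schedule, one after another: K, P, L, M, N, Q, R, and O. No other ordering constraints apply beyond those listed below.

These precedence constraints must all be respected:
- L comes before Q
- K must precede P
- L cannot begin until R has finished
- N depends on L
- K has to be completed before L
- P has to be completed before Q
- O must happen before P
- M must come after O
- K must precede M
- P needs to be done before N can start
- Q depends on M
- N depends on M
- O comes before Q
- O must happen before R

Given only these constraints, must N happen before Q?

Nothing in the constraints links N and Q; they are unordered relative to each other.
So N can come before Q or after — it is not forced.

No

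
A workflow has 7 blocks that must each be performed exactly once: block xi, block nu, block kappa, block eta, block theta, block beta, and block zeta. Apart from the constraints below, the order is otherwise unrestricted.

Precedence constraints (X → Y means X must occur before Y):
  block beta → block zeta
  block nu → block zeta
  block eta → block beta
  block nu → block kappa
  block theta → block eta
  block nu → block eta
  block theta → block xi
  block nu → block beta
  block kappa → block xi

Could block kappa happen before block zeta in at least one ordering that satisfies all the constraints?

No chain of constraints runs from block zeta to block kappa, so block zeta is not required to come first.
So a valid ordering placing block kappa earlier than block zeta exists.

Yes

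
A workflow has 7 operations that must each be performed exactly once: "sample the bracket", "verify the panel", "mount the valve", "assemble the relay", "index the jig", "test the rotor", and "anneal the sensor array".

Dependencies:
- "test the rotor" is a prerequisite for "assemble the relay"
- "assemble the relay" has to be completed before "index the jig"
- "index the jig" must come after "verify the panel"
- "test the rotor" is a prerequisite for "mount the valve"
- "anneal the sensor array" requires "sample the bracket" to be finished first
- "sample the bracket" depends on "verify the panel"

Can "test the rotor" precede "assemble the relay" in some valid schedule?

Yes

Every valid ordering already has "test the rotor" before "assemble the relay" (the constraints require it), so in particular at least one does.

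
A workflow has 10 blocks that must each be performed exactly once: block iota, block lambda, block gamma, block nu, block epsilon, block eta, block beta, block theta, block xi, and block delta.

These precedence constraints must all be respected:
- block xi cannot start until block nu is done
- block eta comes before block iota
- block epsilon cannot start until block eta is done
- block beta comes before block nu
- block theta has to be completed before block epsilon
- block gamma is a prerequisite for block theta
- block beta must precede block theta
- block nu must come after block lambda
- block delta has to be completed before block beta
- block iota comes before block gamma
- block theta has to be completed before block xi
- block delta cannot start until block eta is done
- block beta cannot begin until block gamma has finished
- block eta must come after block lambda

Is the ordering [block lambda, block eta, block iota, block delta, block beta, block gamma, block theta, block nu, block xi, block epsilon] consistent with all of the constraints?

The sequence places block beta ahead of block gamma.
That contradicts the constraint that block gamma must precede block beta.

No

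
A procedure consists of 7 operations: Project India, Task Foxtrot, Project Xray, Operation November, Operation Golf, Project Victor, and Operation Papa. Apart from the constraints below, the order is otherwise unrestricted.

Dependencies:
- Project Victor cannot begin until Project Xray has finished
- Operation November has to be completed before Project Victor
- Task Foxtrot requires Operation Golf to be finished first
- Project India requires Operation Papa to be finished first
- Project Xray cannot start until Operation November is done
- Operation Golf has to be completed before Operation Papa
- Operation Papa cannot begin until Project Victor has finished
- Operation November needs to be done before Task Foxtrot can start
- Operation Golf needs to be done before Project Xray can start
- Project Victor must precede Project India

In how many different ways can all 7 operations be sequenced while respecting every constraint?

10

2 operations have no prerequisites (Operation November, Operation Golf), so any of them could come first.
Systematically extending each partial ordering one operation at a time and counting, there are 10 complete orderings.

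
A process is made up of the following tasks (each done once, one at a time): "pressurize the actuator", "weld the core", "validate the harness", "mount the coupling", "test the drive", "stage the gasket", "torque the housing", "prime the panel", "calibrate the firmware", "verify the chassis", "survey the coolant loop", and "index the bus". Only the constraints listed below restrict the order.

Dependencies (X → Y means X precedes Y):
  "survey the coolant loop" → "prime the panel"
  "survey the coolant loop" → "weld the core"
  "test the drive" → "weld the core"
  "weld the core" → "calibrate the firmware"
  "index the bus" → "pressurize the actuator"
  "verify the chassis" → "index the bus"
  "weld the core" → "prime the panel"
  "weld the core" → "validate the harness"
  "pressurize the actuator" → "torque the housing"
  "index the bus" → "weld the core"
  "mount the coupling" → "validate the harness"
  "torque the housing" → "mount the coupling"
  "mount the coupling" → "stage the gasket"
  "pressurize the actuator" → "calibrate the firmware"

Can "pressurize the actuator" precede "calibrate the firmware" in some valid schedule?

Every valid ordering already has "pressurize the actuator" before "calibrate the firmware" (the constraints require it), so in particular at least one does.

Yes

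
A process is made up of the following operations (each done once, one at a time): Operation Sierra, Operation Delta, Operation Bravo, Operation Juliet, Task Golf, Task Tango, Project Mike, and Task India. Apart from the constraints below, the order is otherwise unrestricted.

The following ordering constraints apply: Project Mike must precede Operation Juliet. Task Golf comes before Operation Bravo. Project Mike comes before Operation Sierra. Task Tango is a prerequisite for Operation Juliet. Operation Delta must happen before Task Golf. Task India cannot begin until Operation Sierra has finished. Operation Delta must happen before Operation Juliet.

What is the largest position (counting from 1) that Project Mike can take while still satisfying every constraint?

5

The operations that are forced after Project Mike, directly or by a chain of constraints, are Operation Sierra, Operation Juliet, Task India. That's 3 operations.
So at least 3 operations follow Project Mike, putting Project Mike no later than position 5. That position is achievable by scheduling everything else first.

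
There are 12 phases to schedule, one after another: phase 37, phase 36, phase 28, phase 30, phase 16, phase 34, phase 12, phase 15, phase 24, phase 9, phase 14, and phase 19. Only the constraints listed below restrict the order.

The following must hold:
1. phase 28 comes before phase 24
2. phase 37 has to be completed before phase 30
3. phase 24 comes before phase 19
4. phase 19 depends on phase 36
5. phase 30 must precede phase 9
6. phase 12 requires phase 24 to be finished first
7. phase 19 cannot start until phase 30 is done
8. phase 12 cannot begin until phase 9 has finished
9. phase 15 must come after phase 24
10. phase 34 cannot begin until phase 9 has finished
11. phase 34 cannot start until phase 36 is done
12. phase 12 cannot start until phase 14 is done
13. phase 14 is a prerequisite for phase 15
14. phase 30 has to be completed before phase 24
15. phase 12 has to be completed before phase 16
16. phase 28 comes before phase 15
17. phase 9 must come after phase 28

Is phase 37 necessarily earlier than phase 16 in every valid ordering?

Chaining the stated constraints: phase 37 → phase 30 → phase 24 → phase 12 → phase 16.
That forces phase 37 before phase 16 in every valid schedule.

Yes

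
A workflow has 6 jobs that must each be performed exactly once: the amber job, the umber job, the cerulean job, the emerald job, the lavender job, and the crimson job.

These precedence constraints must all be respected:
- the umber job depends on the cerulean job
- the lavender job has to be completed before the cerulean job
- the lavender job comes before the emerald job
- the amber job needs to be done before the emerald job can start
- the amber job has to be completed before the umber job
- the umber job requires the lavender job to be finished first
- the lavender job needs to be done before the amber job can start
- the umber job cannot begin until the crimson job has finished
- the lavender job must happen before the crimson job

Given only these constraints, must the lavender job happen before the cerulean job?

Yes

There is a constraint chain the lavender job → the cerulean job.
So the lavender job must precede the cerulean job in any valid ordering.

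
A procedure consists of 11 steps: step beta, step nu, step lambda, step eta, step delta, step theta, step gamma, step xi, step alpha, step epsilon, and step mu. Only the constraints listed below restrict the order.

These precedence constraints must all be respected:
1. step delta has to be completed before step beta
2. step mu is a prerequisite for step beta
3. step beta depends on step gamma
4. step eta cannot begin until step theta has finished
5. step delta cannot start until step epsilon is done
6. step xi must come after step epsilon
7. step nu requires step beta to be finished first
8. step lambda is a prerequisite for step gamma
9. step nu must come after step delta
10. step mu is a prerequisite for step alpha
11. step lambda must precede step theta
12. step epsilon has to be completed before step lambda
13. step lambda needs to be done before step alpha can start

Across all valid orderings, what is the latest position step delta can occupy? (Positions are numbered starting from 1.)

9

Following every chain forward from step delta, the steps that must come later are step beta, step nu — 2 of them.
With 2 mandatory successors out of 11 steps total, the latest slot for step delta is 11−2 = 9, and it's reachable by doing all non-successors before step delta.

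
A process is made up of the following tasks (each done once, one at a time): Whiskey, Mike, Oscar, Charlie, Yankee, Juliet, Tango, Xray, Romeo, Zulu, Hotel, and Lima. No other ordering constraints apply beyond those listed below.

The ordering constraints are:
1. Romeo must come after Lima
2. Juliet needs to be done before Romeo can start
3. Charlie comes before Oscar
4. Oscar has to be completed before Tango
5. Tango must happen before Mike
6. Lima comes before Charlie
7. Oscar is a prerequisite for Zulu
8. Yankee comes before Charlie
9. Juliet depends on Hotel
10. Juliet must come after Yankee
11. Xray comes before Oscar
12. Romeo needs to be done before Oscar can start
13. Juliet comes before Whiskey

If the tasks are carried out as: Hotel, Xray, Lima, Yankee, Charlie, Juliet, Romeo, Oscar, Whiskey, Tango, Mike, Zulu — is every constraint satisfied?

Checking each listed constraint against this order: for instance, Xray is in position 2 and Oscar in position 8, so that constraint holds — and the remaining constraints check out the same way.

Yes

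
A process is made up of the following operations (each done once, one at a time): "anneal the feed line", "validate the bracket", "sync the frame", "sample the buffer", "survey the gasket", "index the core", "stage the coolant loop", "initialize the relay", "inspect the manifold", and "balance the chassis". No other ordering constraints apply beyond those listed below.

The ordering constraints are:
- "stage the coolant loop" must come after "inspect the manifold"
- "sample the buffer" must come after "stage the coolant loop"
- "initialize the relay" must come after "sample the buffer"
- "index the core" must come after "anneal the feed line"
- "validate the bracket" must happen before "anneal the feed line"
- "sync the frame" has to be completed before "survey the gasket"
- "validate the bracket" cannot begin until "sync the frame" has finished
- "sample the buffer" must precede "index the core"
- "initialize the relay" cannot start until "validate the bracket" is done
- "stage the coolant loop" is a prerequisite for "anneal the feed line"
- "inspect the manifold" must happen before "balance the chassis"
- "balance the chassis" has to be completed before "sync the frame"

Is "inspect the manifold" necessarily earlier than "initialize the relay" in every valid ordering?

Following the dependencies: "inspect the manifold" → "stage the coolant loop" → "sample the buffer" → "initialize the relay".
That forces "inspect the manifold" before "initialize the relay" in every valid schedule.

Yes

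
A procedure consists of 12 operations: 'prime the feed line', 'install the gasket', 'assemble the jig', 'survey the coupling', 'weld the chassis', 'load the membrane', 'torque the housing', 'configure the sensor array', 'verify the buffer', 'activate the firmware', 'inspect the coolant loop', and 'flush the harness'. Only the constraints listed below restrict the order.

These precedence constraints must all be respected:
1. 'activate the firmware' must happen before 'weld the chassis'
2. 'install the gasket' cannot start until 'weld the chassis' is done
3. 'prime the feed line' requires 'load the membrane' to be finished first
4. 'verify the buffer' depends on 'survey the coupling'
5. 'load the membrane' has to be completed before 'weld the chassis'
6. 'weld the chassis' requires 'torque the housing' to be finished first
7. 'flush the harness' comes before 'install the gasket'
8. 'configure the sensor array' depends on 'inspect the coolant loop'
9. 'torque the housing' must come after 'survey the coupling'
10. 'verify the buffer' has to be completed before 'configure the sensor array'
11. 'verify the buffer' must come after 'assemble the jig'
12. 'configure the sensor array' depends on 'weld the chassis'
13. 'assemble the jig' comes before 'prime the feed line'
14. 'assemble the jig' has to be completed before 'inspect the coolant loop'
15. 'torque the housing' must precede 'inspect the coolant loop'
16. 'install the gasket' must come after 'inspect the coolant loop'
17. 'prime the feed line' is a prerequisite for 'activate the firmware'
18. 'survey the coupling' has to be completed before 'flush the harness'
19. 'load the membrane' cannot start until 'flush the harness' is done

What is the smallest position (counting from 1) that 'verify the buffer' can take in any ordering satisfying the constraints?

3

The operations that are forced before 'verify the buffer', directly or transitively, are 'assemble the jig', 'survey the coupling'. That's 2 operations.
So at minimum 2 operations come before 'verify the buffer', putting 'verify the buffer' no earlier than position 3. That position is achievable by scheduling exactly those predecessors first.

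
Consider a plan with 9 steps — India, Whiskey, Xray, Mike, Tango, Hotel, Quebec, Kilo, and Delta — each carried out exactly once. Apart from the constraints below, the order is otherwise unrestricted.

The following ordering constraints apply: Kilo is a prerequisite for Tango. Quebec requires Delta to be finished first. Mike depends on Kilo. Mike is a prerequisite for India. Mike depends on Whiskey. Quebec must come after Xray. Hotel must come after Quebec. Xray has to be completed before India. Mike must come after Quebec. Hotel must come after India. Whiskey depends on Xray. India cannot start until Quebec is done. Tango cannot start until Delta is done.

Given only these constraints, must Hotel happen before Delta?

In fact the dependencies run the other way: Delta → Quebec → Hotel.
So Hotel never precedes Delta.

No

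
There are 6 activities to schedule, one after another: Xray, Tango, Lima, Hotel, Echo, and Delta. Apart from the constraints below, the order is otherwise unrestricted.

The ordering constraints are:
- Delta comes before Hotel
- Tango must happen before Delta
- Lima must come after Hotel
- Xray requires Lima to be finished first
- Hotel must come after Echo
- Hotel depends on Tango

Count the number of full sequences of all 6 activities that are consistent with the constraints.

The activities with no prerequisites are Tango, Echo; any of them can be placed first.
Enumerating by repeatedly choosing an available activity (one whose prerequisites are all placed) gives 3 distinct complete orderings.

3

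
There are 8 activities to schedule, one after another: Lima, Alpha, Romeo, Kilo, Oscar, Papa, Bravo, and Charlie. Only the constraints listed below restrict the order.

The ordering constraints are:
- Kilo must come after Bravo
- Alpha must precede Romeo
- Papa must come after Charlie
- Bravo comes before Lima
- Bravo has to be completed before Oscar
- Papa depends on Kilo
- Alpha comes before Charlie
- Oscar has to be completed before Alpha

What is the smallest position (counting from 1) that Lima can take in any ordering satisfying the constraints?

2

The only activity forced before Lima (directly or transitively) is Bravo.
With 1 mandatory predecessor, the earliest Lima can sit is position 1+1 = 2, and placing just that one first achieves it.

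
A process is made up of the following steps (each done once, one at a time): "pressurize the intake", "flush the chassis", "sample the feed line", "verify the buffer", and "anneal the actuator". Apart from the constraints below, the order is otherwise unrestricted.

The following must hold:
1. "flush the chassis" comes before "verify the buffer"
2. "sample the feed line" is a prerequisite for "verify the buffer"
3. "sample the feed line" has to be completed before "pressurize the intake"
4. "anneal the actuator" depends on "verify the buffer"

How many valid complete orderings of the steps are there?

2 steps have no prerequisites ("flush the chassis", "sample the feed line"), so any of them could come first.
Counting all ways to extend the partial order to a total order gives 7.

7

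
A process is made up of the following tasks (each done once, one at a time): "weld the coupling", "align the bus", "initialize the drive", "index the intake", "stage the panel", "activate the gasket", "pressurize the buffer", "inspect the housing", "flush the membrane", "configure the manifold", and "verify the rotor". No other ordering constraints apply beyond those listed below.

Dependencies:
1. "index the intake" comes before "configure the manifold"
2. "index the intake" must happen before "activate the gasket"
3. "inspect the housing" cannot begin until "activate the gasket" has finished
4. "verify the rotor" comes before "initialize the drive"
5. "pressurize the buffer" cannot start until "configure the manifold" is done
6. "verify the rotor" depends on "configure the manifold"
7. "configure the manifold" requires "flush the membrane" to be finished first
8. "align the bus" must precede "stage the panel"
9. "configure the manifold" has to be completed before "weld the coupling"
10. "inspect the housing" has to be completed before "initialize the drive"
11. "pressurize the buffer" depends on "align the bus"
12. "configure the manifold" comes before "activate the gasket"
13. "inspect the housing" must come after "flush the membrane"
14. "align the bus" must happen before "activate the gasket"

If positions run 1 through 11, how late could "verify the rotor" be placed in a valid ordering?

The only task forced after "verify the rotor" (directly or by a chain) is "initialize the drive".
With 1 mandatory successor out of 11 tasks total, the latest slot for "verify the rotor" is 11−1 = 10, and it's reachable by doing all non-successors before "verify the rotor".

10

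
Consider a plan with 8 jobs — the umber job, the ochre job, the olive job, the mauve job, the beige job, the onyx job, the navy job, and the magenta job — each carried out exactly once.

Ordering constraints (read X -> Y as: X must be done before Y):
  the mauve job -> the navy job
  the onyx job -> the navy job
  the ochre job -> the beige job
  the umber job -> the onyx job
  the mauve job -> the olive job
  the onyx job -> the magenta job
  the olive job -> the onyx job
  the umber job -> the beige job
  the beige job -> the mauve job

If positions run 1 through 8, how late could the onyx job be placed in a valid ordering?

6

The jobs that are forced after the onyx job, directly or by a chain of constraints, are the navy job, the magenta job. That's 2 jobs.
With 2 mandatory successors out of 8 jobs total, the latest slot for the onyx job is 8−2 = 6, and it's reachable by doing all non-successors before the onyx job.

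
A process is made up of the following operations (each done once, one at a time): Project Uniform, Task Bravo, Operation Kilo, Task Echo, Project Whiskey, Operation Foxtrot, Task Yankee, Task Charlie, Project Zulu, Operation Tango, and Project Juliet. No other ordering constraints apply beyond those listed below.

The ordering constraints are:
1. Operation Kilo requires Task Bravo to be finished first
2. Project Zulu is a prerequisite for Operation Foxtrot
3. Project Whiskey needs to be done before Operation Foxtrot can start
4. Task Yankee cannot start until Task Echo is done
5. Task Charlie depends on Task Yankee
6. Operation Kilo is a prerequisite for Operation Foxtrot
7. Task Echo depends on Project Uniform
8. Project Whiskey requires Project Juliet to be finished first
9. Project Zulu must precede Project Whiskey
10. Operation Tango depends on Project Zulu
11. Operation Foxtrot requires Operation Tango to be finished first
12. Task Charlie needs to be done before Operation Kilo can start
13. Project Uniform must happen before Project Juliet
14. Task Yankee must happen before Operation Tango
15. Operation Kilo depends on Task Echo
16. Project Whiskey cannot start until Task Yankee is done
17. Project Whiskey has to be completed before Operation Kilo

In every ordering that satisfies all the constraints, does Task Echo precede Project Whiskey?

Yes

There is a constraint chain Task Echo → Task Yankee → Project Whiskey.
So Task Echo must precede Project Whiskey in any valid ordering.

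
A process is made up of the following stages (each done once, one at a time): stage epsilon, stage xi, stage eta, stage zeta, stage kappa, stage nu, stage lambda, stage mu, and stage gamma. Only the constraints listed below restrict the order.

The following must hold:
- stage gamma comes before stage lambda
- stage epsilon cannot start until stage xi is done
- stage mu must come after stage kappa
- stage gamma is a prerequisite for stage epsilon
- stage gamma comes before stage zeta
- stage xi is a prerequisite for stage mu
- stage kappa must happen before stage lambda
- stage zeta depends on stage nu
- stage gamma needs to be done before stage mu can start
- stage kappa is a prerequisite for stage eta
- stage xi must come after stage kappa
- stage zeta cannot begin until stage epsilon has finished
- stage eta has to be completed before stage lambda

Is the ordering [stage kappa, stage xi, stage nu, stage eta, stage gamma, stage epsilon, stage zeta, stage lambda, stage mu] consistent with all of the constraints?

Every stated constraint is respected: stage kappa sits at position 1, ahead of stage mu at position 9, and each of the other listed pairs likewise has the predecessor earlier in the sequence.

Yes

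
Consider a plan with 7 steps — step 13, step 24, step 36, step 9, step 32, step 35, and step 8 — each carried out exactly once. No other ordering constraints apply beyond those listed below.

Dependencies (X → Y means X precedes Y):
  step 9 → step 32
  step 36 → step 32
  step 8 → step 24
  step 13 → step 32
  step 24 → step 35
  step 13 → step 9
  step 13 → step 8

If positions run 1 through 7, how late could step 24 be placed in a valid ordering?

Following the constraints forward from step 24, its only required successor is step 35.
With 1 mandatory successor out of 7 steps total, the latest slot for step 24 is 7−1 = 6, and it's reachable by doing all non-successors before step 24.

6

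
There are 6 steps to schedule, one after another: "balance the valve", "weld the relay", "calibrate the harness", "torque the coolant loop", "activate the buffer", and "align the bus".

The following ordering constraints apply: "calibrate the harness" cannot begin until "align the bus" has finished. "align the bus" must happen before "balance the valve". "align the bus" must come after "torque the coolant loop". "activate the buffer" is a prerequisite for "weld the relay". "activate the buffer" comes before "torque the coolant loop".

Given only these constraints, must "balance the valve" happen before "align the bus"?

No

In fact the dependencies run the other way: "align the bus" → "balance the valve".
So "balance the valve" does not have to come before "align the bus" — it cannot.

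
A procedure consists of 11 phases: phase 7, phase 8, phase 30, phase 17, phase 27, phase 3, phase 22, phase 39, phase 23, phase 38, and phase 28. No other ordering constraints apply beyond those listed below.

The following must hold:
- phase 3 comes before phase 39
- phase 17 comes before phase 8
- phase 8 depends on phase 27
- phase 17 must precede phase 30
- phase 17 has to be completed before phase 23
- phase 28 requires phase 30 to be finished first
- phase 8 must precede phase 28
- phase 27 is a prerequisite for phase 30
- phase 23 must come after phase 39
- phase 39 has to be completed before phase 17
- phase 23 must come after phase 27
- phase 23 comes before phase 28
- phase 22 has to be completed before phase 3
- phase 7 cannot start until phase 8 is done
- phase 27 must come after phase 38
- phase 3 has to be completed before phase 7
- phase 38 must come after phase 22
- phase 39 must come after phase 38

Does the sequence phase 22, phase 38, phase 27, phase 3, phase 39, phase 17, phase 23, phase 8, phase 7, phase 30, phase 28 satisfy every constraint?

Yes

Checking each listed constraint against this order: for instance, phase 27 is in position 3 and phase 30 in position 10, so that constraint holds — and the remaining constraints check out the same way.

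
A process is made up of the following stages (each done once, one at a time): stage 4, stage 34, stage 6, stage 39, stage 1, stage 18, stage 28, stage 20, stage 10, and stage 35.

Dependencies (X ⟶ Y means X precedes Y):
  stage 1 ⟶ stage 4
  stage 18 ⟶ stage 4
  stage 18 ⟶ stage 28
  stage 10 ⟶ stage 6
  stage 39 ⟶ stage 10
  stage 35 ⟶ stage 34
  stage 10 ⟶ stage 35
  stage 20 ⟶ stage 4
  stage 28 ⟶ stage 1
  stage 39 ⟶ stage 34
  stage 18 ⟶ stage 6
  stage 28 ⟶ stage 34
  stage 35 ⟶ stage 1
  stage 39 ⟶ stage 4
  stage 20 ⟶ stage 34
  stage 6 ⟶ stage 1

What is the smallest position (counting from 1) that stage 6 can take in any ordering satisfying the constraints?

4

The stages that are forced before stage 6, directly or transitively, are stage 39, stage 18, stage 10. That's 3 stages.
So at minimum 3 stages come before stage 6, putting stage 6 no earlier than position 4. That position is achievable by scheduling exactly those predecessors first.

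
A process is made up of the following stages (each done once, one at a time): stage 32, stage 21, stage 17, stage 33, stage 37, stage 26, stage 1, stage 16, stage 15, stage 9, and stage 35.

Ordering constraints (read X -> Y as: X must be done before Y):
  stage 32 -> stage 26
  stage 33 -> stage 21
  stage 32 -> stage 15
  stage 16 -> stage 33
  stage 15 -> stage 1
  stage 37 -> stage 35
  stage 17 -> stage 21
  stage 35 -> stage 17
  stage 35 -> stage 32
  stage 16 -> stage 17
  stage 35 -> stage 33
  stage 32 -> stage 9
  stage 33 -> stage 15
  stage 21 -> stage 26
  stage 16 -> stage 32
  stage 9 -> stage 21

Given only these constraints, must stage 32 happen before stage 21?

Yes

Chaining the stated constraints: stage 32 → stage 9 → stage 21.
That forces stage 32 before stage 21 in every valid schedule.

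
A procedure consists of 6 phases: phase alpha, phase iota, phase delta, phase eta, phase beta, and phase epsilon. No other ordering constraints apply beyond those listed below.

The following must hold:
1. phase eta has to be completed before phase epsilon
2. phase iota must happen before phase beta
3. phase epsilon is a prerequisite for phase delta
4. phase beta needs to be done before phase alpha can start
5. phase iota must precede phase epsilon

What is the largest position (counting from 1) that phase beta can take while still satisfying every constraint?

The only phase forced after phase beta (directly or by a chain) is phase alpha.
So at least 1 phase follows phase beta, putting phase beta no later than position 5. That position is achievable by scheduling everything else first.

5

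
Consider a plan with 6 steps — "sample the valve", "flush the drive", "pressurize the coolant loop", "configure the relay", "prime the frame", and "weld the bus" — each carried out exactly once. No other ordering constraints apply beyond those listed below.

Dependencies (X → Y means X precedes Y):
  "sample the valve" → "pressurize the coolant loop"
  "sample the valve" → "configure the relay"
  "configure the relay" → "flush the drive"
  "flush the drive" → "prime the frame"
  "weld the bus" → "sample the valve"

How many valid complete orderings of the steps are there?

Only "weld the bus" has no prerequisites, so it must go first.
Systematically extending each partial ordering one step at a time and counting, there are 4 complete orderings.

4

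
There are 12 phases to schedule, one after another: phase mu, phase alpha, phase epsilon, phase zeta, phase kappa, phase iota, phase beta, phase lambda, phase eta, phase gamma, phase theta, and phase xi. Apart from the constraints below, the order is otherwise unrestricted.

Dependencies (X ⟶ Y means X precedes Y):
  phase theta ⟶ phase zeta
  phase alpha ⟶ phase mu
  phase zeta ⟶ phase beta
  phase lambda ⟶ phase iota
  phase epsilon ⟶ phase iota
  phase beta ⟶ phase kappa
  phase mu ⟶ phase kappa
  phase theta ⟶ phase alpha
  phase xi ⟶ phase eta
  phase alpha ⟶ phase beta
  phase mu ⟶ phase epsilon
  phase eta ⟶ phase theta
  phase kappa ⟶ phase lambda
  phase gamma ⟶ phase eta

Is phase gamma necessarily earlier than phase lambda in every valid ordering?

Yes

There is a constraint chain phase gamma → phase eta → phase theta → phase alpha → phase mu → phase kappa → phase lambda.
That forces phase gamma before phase lambda in every valid schedule.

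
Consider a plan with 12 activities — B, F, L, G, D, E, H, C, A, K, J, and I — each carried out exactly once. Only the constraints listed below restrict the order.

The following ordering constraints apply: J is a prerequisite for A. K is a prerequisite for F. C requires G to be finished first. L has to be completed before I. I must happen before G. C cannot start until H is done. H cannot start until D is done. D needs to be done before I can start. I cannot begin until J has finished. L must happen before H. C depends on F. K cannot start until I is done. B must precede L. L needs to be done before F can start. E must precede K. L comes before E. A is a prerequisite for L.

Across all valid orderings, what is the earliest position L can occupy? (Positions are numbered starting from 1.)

Working backwards through the constraints from L, its full set of required predecessors is B, A, J — 3 of them.
With 3 mandatory predecessors, the earliest L can sit is position 3+1 = 4, and placing just those 3 first achieves it.

4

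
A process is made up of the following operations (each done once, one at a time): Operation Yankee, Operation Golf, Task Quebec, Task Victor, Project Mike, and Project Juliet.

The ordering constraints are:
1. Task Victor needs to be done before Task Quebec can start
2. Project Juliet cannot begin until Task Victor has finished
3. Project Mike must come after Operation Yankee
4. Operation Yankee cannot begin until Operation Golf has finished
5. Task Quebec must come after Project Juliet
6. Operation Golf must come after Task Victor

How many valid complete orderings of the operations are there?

Only Task Victor has no prerequisites, so it must go first.
Counting all ways to extend the partial order to a total order gives 10.

10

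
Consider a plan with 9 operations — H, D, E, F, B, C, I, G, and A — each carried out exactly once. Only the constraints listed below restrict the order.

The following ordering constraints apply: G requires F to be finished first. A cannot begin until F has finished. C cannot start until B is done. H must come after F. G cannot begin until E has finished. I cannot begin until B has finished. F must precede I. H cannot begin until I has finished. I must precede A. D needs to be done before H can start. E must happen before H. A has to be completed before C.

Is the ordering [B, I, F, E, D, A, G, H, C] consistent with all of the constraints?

No

In the proposed order, I appears before F.
That contradicts the constraint that F must precede I.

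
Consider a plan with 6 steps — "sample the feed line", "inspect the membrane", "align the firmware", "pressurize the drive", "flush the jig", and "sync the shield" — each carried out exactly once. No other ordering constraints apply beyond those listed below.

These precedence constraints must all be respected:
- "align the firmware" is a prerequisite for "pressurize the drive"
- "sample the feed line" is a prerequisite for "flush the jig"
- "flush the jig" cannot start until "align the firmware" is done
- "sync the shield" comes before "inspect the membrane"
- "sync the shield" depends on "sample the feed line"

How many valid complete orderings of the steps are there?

35

The steps with no prerequisites are "sample the feed line", "align the firmware"; any of them can be placed first.
Systematically extending each partial ordering one step at a time and counting, there are 35 complete orderings.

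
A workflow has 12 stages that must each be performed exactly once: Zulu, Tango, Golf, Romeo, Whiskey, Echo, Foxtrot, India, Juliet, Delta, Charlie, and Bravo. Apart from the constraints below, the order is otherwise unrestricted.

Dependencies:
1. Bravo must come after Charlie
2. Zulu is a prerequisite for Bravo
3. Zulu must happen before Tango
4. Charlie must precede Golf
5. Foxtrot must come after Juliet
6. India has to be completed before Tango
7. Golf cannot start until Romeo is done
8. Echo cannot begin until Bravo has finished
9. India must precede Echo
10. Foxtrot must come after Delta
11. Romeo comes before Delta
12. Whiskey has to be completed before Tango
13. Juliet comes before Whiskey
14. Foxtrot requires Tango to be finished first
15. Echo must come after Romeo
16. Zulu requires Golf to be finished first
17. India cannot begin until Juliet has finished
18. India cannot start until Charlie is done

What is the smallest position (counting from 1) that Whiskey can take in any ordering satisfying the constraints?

2

Working backwards through the constraints from Whiskey, its only required predecessor is Juliet.
With 1 mandatory predecessor, the earliest Whiskey can sit is position 1+1 = 2, and placing just that one first achieves it.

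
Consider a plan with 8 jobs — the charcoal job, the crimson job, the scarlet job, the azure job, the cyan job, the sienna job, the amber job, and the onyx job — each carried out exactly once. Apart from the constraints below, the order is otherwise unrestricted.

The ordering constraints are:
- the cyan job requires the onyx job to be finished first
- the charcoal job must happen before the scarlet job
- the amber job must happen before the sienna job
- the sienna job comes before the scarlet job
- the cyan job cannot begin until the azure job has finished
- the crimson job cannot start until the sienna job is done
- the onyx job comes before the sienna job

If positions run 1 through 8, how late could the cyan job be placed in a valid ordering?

Nothing depends on the cyan job, so it can be the final job, position 8.

8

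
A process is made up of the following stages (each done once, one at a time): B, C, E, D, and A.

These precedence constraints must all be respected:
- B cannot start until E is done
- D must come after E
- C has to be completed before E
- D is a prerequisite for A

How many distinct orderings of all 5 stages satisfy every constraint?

Only C has no prerequisites, so it must go first.
Counting all ways to extend the partial order to a total order gives 3.

3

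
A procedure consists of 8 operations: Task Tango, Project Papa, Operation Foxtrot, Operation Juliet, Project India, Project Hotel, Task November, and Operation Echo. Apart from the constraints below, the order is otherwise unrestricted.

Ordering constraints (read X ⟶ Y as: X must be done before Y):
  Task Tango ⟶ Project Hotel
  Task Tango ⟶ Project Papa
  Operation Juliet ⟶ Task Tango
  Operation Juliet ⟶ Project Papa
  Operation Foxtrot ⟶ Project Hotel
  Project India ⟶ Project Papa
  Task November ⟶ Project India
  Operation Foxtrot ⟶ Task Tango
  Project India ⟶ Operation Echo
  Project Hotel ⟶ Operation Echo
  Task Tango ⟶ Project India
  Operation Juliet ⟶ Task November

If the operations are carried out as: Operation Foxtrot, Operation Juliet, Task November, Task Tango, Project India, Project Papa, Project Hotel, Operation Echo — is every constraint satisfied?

Every stated constraint is respected: Operation Foxtrot sits at position 1, ahead of Project Hotel at position 7, and each of the other listed pairs likewise has the predecessor earlier in the sequence.

Yes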